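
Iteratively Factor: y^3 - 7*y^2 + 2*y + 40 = (y - 5)*(y^2 - 2*y - 8) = (y - 5)*(y + 2)*(y - 4)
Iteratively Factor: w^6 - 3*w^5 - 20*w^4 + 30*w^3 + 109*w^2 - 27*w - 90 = (w + 1)*(w^5 - 4*w^4 - 16*w^3 + 46*w^2 + 63*w - 90) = (w - 3)*(w + 1)*(w^4 - w^3 - 19*w^2 - 11*w + 30) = (w - 3)*(w + 1)*(w + 3)*(w^3 - 4*w^2 - 7*w + 10) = (w - 3)*(w + 1)*(w + 2)*(w + 3)*(w^2 - 6*w + 5) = (w - 3)*(w - 1)*(w + 1)*(w + 2)*(w + 3)*(w - 5)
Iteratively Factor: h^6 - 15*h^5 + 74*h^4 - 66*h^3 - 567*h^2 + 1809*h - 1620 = (h + 3)*(h^5 - 18*h^4 + 128*h^3 - 450*h^2 + 783*h - 540) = (h - 3)*(h + 3)*(h^4 - 15*h^3 + 83*h^2 - 201*h + 180) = (h - 4)*(h - 3)*(h + 3)*(h^3 - 11*h^2 + 39*h - 45) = (h - 4)*(h - 3)^2*(h + 3)*(h^2 - 8*h + 15) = (h - 4)*(h - 3)^3*(h + 3)*(h - 5)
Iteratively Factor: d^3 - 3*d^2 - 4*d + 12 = (d - 2)*(d^2 - d - 6) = (d - 3)*(d - 2)*(d + 2)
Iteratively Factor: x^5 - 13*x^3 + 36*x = (x + 3)*(x^4 - 3*x^3 - 4*x^2 + 12*x) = (x - 2)*(x + 3)*(x^3 - x^2 - 6*x) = (x - 2)*(x + 2)*(x + 3)*(x^2 - 3*x) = x*(x - 2)*(x + 2)*(x + 3)*(x - 3)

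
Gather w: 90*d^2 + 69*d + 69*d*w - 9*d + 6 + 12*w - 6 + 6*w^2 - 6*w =90*d^2 + 60*d + 6*w^2 + w*(69*d + 6)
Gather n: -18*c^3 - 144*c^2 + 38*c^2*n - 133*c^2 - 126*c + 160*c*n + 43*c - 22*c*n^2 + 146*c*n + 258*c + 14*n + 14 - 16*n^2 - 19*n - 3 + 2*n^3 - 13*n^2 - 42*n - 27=-18*c^3 - 277*c^2 + 175*c + 2*n^3 + n^2*(-22*c - 29) + n*(38*c^2 + 306*c - 47) - 16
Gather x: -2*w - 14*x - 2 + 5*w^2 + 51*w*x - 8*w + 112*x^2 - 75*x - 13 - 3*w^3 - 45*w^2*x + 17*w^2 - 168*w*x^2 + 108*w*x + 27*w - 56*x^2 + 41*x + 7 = -3*w^3 + 22*w^2 + 17*w + x^2*(56 - 168*w) + x*(-45*w^2 + 159*w - 48) - 8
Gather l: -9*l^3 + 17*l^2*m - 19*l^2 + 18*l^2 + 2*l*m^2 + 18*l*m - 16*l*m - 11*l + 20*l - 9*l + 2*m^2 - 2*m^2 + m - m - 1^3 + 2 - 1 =-9*l^3 + l^2*(17*m - 1) + l*(2*m^2 + 2*m)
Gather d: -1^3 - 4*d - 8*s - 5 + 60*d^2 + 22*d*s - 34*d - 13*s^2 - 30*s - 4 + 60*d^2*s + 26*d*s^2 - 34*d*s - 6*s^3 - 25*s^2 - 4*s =d^2*(60*s + 60) + d*(26*s^2 - 12*s - 38) - 6*s^3 - 38*s^2 - 42*s - 10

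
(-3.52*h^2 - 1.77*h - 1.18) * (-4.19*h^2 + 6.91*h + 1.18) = 14.7488*h^4 - 16.9069*h^3 - 11.4401*h^2 - 10.2424*h - 1.3924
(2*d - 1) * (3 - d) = -2*d^2 + 7*d - 3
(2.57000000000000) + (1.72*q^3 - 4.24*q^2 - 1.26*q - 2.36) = 1.72*q^3 - 4.24*q^2 - 1.26*q + 0.21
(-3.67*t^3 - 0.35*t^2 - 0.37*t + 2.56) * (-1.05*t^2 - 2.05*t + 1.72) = 3.8535*t^5 + 7.891*t^4 - 5.2064*t^3 - 2.5315*t^2 - 5.8844*t + 4.4032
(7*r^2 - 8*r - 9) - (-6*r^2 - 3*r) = 13*r^2 - 5*r - 9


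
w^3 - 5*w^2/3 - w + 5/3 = (w - 5/3)*(w - 1)*(w + 1)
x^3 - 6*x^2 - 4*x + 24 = (x - 6)*(x - 2)*(x + 2)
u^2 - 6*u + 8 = (u - 4)*(u - 2)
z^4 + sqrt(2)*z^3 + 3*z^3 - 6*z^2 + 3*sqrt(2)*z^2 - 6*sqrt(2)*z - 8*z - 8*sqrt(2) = (z - 2)*(z + 1)*(z + 4)*(z + sqrt(2))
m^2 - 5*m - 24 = (m - 8)*(m + 3)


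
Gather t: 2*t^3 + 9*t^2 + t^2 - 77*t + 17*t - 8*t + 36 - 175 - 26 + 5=2*t^3 + 10*t^2 - 68*t - 160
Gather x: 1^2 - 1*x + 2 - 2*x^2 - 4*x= -2*x^2 - 5*x + 3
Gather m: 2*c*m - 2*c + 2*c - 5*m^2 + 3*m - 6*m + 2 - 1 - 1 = -5*m^2 + m*(2*c - 3)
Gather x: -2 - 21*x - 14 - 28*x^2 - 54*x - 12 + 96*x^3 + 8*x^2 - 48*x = 96*x^3 - 20*x^2 - 123*x - 28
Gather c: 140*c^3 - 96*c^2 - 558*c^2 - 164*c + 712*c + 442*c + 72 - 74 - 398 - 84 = 140*c^3 - 654*c^2 + 990*c - 484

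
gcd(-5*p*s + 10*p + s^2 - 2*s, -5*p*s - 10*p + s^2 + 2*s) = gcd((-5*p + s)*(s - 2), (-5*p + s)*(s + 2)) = 5*p - s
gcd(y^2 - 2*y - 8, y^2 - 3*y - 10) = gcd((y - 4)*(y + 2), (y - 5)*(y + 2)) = y + 2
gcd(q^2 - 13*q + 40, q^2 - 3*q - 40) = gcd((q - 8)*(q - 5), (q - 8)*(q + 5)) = q - 8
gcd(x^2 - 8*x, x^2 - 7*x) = x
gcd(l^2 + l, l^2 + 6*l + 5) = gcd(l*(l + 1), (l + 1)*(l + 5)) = l + 1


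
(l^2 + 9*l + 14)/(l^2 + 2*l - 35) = (l + 2)/(l - 5)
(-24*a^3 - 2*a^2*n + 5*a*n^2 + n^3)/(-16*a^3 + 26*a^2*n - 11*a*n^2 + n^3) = (12*a^2 + 7*a*n + n^2)/(8*a^2 - 9*a*n + n^2)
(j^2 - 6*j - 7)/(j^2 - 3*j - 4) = (j - 7)/(j - 4)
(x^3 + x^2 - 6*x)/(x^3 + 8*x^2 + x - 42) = x/(x + 7)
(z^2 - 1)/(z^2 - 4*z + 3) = (z + 1)/(z - 3)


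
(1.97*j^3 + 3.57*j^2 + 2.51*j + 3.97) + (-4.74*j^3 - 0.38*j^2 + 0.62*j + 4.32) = -2.77*j^3 + 3.19*j^2 + 3.13*j + 8.29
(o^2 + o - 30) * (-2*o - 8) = -2*o^3 - 10*o^2 + 52*o + 240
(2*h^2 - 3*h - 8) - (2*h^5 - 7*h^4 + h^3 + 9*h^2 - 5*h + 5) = -2*h^5 + 7*h^4 - h^3 - 7*h^2 + 2*h - 13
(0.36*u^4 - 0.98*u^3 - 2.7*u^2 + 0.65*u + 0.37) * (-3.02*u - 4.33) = -1.0872*u^5 + 1.4008*u^4 + 12.3974*u^3 + 9.728*u^2 - 3.9319*u - 1.6021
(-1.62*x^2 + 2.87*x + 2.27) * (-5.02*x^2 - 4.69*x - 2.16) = 8.1324*x^4 - 6.8096*x^3 - 21.3565*x^2 - 16.8455*x - 4.9032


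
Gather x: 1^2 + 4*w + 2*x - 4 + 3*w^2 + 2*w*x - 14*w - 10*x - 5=3*w^2 - 10*w + x*(2*w - 8) - 8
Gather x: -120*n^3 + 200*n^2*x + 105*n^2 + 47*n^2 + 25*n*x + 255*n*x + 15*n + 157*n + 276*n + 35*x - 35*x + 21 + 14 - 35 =-120*n^3 + 152*n^2 + 448*n + x*(200*n^2 + 280*n)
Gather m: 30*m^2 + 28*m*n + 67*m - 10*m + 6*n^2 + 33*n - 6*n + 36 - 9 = 30*m^2 + m*(28*n + 57) + 6*n^2 + 27*n + 27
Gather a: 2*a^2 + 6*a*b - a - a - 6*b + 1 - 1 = 2*a^2 + a*(6*b - 2) - 6*b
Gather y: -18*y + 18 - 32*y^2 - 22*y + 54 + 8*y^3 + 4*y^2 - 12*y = 8*y^3 - 28*y^2 - 52*y + 72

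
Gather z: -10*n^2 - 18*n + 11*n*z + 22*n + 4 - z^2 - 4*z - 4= -10*n^2 + 4*n - z^2 + z*(11*n - 4)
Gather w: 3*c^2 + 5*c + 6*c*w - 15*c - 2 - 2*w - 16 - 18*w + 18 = 3*c^2 - 10*c + w*(6*c - 20)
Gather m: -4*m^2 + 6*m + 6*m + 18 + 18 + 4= -4*m^2 + 12*m + 40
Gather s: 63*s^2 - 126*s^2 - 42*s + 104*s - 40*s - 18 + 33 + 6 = -63*s^2 + 22*s + 21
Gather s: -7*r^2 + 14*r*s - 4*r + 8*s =-7*r^2 - 4*r + s*(14*r + 8)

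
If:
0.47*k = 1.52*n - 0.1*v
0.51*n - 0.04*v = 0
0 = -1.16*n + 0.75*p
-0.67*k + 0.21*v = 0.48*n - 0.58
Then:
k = -0.16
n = -0.31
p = -0.49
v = -4.00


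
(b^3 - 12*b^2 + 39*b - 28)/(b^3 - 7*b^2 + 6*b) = (b^2 - 11*b + 28)/(b*(b - 6))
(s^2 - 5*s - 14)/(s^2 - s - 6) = (s - 7)/(s - 3)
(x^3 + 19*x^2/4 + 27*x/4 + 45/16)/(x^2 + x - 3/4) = (8*x^2 + 26*x + 15)/(4*(2*x - 1))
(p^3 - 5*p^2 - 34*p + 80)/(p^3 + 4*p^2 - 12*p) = (p^2 - 3*p - 40)/(p*(p + 6))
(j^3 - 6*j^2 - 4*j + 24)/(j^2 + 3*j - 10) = (j^2 - 4*j - 12)/(j + 5)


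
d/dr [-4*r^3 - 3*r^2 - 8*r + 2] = -12*r^2 - 6*r - 8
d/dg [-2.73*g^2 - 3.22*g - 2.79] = -5.46*g - 3.22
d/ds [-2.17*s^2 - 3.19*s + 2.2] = -4.34*s - 3.19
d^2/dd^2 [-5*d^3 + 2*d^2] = 4 - 30*d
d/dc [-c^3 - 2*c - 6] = -3*c^2 - 2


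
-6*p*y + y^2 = y*(-6*p + y)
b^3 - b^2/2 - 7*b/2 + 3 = (b - 3/2)*(b - 1)*(b + 2)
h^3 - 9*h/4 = h*(h - 3/2)*(h + 3/2)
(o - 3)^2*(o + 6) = o^3 - 27*o + 54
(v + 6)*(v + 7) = v^2 + 13*v + 42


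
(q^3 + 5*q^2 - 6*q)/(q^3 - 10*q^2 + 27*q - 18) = q*(q + 6)/(q^2 - 9*q + 18)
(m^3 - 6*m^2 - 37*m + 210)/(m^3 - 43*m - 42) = (m - 5)/(m + 1)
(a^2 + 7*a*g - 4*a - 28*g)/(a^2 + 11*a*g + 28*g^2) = (a - 4)/(a + 4*g)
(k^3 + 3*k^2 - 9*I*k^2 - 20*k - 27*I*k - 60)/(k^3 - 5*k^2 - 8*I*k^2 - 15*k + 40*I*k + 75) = (k^2 + k*(3 - 4*I) - 12*I)/(k^2 - k*(5 + 3*I) + 15*I)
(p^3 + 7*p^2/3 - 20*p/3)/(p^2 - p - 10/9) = 3*p*(p + 4)/(3*p + 2)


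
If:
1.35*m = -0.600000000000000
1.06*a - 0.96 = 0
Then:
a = 0.91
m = -0.44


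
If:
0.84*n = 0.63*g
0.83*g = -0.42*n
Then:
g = 0.00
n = 0.00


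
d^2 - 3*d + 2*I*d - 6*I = (d - 3)*(d + 2*I)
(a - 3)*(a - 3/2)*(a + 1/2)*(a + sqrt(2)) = a^4 - 4*a^3 + sqrt(2)*a^3 - 4*sqrt(2)*a^2 + 9*a^2/4 + 9*a/4 + 9*sqrt(2)*a/4 + 9*sqrt(2)/4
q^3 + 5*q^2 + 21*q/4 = q*(q + 3/2)*(q + 7/2)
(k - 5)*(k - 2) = k^2 - 7*k + 10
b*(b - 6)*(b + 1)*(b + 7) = b^4 + 2*b^3 - 41*b^2 - 42*b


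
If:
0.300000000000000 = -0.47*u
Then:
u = -0.64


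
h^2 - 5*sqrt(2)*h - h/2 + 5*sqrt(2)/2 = (h - 1/2)*(h - 5*sqrt(2))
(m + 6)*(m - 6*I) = m^2 + 6*m - 6*I*m - 36*I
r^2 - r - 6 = (r - 3)*(r + 2)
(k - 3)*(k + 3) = k^2 - 9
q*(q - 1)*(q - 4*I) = q^3 - q^2 - 4*I*q^2 + 4*I*q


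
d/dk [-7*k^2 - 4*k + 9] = -14*k - 4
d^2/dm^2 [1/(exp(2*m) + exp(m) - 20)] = (2*(2*exp(m) + 1)^2*exp(m) - (4*exp(m) + 1)*(exp(2*m) + exp(m) - 20))*exp(m)/(exp(2*m) + exp(m) - 20)^3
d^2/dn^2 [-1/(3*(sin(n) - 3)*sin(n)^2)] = (3 - 11/sin(n) + 8/sin(n)^2 + 16/sin(n)^3 - 18/sin(n)^4)/(sin(n) - 3)^3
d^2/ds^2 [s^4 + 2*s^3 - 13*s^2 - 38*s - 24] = 12*s^2 + 12*s - 26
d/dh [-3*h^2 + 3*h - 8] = 3 - 6*h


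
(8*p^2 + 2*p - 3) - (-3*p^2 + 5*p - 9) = 11*p^2 - 3*p + 6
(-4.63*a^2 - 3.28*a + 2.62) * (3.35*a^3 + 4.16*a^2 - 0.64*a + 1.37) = -15.5105*a^5 - 30.2488*a^4 - 1.9046*a^3 + 6.6553*a^2 - 6.1704*a + 3.5894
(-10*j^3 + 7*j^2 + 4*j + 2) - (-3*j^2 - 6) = -10*j^3 + 10*j^2 + 4*j + 8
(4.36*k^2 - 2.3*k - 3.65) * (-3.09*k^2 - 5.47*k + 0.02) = -13.4724*k^4 - 16.7422*k^3 + 23.9467*k^2 + 19.9195*k - 0.073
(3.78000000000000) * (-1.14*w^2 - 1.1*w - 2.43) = -4.3092*w^2 - 4.158*w - 9.1854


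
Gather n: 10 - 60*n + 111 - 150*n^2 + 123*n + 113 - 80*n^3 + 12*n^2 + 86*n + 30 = -80*n^3 - 138*n^2 + 149*n + 264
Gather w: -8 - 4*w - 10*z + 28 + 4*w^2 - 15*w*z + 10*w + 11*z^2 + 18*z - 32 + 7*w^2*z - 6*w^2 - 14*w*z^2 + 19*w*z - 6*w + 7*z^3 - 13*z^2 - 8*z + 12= w^2*(7*z - 2) + w*(-14*z^2 + 4*z) + 7*z^3 - 2*z^2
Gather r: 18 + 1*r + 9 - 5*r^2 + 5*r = -5*r^2 + 6*r + 27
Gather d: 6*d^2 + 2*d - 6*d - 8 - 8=6*d^2 - 4*d - 16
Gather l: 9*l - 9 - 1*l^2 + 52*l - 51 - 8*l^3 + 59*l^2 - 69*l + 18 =-8*l^3 + 58*l^2 - 8*l - 42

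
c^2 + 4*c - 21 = (c - 3)*(c + 7)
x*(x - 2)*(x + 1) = x^3 - x^2 - 2*x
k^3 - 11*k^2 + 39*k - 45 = (k - 5)*(k - 3)^2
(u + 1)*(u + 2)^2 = u^3 + 5*u^2 + 8*u + 4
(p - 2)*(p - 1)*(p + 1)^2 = p^4 - p^3 - 3*p^2 + p + 2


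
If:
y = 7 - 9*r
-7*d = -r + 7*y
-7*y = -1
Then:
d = -5/147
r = 16/21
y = 1/7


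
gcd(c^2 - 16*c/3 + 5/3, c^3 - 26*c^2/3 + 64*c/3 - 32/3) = 1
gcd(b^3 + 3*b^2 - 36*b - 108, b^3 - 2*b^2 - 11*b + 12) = b + 3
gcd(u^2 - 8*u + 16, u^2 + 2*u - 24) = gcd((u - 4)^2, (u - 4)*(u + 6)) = u - 4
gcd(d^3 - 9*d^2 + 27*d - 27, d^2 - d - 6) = d - 3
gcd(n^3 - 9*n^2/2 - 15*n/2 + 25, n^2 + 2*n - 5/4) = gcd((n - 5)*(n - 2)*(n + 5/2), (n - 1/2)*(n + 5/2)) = n + 5/2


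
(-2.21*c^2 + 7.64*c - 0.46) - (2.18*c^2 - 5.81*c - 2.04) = -4.39*c^2 + 13.45*c + 1.58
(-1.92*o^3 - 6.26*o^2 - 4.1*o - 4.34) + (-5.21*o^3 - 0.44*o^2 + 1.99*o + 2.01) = -7.13*o^3 - 6.7*o^2 - 2.11*o - 2.33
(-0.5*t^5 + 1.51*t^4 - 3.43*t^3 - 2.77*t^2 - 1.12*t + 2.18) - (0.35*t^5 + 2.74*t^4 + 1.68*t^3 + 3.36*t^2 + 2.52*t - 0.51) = -0.85*t^5 - 1.23*t^4 - 5.11*t^3 - 6.13*t^2 - 3.64*t + 2.69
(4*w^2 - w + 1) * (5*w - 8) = 20*w^3 - 37*w^2 + 13*w - 8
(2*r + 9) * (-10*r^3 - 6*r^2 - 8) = -20*r^4 - 102*r^3 - 54*r^2 - 16*r - 72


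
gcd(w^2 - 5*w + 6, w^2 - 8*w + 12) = w - 2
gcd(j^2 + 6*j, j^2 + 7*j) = j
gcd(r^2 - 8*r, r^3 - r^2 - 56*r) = r^2 - 8*r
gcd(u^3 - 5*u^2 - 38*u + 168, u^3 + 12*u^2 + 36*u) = u + 6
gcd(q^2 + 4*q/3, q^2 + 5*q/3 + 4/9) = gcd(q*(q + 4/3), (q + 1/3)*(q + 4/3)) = q + 4/3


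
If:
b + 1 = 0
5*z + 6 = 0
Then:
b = -1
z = -6/5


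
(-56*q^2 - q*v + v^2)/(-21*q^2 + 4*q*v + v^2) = (8*q - v)/(3*q - v)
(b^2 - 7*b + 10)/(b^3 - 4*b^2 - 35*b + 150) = (b - 2)/(b^2 + b - 30)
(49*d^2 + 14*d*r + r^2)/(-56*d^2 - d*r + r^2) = (7*d + r)/(-8*d + r)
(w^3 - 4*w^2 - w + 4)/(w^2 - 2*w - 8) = (w^2 - 1)/(w + 2)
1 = 1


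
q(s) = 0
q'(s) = 0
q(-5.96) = 0.00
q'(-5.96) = 0.00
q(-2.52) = 0.00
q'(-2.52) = 0.00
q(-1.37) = 0.00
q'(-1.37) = 0.00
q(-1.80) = 0.00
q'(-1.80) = 0.00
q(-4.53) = 0.00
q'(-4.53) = 0.00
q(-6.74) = 0.00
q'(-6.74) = 0.00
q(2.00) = 0.00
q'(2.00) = 0.00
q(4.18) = 0.00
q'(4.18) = 0.00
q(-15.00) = 0.00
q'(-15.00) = 0.00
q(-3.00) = 0.00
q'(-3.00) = 0.00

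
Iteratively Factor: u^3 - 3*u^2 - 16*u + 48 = (u - 4)*(u^2 + u - 12) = (u - 4)*(u - 3)*(u + 4)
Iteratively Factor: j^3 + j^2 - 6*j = (j - 2)*(j^2 + 3*j) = (j - 2)*(j + 3)*(j)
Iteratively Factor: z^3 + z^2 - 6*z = (z)*(z^2 + z - 6) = z*(z - 2)*(z + 3)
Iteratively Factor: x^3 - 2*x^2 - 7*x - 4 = (x + 1)*(x^2 - 3*x - 4) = (x + 1)^2*(x - 4)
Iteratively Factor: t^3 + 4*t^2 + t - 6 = (t + 2)*(t^2 + 2*t - 3) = (t - 1)*(t + 2)*(t + 3)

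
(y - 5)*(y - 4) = y^2 - 9*y + 20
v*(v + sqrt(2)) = v^2 + sqrt(2)*v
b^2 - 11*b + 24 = (b - 8)*(b - 3)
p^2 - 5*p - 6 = (p - 6)*(p + 1)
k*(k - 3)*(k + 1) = k^3 - 2*k^2 - 3*k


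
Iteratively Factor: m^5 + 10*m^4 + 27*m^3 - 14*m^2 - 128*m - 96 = (m - 2)*(m^4 + 12*m^3 + 51*m^2 + 88*m + 48) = (m - 2)*(m + 4)*(m^3 + 8*m^2 + 19*m + 12) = (m - 2)*(m + 1)*(m + 4)*(m^2 + 7*m + 12) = (m - 2)*(m + 1)*(m + 4)^2*(m + 3)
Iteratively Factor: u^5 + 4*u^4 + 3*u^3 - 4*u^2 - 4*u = (u + 2)*(u^4 + 2*u^3 - u^2 - 2*u) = u*(u + 2)*(u^3 + 2*u^2 - u - 2) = u*(u - 1)*(u + 2)*(u^2 + 3*u + 2) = u*(u - 1)*(u + 1)*(u + 2)*(u + 2)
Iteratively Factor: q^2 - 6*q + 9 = (q - 3)*(q - 3)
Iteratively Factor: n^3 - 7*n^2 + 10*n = (n)*(n^2 - 7*n + 10) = n*(n - 2)*(n - 5)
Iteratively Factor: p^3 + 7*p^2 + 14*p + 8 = (p + 1)*(p^2 + 6*p + 8) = (p + 1)*(p + 2)*(p + 4)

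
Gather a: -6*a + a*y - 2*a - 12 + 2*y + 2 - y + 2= a*(y - 8) + y - 8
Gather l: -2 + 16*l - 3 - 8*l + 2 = 8*l - 3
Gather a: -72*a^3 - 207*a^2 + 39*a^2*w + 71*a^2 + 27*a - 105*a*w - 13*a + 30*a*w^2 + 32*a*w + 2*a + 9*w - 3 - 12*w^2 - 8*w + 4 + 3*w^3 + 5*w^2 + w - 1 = -72*a^3 + a^2*(39*w - 136) + a*(30*w^2 - 73*w + 16) + 3*w^3 - 7*w^2 + 2*w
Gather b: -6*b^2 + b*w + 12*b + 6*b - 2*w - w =-6*b^2 + b*(w + 18) - 3*w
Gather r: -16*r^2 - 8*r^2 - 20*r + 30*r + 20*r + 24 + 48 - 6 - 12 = -24*r^2 + 30*r + 54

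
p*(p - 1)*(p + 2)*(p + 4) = p^4 + 5*p^3 + 2*p^2 - 8*p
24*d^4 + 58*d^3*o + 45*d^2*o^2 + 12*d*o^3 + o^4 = (d + o)^2*(4*d + o)*(6*d + o)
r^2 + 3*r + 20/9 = (r + 4/3)*(r + 5/3)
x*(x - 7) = x^2 - 7*x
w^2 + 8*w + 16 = (w + 4)^2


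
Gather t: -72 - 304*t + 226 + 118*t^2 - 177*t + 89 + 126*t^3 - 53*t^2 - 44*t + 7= 126*t^3 + 65*t^2 - 525*t + 250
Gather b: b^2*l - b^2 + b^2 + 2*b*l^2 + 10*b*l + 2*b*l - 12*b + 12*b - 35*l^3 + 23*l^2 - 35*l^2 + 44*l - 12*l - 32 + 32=b^2*l + b*(2*l^2 + 12*l) - 35*l^3 - 12*l^2 + 32*l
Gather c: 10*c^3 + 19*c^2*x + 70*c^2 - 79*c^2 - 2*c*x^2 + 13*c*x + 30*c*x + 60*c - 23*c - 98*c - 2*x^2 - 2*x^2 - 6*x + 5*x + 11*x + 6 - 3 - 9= 10*c^3 + c^2*(19*x - 9) + c*(-2*x^2 + 43*x - 61) - 4*x^2 + 10*x - 6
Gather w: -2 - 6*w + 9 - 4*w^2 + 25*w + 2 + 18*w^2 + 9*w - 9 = 14*w^2 + 28*w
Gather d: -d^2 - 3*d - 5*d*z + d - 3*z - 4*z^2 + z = -d^2 + d*(-5*z - 2) - 4*z^2 - 2*z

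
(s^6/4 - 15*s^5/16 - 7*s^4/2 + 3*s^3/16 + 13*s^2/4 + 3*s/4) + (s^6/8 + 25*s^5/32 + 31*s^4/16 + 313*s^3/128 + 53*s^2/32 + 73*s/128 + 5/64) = 3*s^6/8 - 5*s^5/32 - 25*s^4/16 + 337*s^3/128 + 157*s^2/32 + 169*s/128 + 5/64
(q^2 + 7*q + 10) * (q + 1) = q^3 + 8*q^2 + 17*q + 10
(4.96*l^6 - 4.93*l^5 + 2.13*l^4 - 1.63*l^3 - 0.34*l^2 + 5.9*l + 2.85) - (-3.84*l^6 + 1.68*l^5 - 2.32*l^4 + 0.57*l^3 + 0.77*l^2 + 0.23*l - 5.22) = 8.8*l^6 - 6.61*l^5 + 4.45*l^4 - 2.2*l^3 - 1.11*l^2 + 5.67*l + 8.07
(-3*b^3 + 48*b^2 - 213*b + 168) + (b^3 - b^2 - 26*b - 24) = -2*b^3 + 47*b^2 - 239*b + 144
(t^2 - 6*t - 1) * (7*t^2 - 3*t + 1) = 7*t^4 - 45*t^3 + 12*t^2 - 3*t - 1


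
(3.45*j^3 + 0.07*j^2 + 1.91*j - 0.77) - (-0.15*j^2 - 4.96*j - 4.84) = 3.45*j^3 + 0.22*j^2 + 6.87*j + 4.07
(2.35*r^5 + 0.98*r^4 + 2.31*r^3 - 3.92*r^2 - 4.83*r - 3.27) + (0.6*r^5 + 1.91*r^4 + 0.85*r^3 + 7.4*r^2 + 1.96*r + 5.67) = 2.95*r^5 + 2.89*r^4 + 3.16*r^3 + 3.48*r^2 - 2.87*r + 2.4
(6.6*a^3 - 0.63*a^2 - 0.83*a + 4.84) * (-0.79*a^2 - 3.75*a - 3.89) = -5.214*a^5 - 24.2523*a^4 - 22.6558*a^3 + 1.7396*a^2 - 14.9213*a - 18.8276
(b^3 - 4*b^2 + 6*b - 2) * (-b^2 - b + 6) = -b^5 + 3*b^4 + 4*b^3 - 28*b^2 + 38*b - 12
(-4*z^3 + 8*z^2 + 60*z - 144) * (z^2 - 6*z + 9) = -4*z^5 + 32*z^4 - 24*z^3 - 432*z^2 + 1404*z - 1296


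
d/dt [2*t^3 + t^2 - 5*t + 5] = 6*t^2 + 2*t - 5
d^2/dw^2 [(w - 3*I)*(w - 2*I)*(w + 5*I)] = 6*w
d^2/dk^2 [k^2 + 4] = 2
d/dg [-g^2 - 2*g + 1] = -2*g - 2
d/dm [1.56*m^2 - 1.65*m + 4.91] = 3.12*m - 1.65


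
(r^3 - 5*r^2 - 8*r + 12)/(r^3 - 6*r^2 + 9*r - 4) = (r^2 - 4*r - 12)/(r^2 - 5*r + 4)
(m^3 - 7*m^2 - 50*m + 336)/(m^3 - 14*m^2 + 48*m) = (m + 7)/m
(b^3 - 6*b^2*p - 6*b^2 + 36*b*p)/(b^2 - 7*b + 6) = b*(b - 6*p)/(b - 1)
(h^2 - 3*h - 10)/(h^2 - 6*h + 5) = (h + 2)/(h - 1)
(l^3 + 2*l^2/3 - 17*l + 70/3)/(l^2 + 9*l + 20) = (3*l^2 - 13*l + 14)/(3*(l + 4))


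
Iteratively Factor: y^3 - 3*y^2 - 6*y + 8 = (y + 2)*(y^2 - 5*y + 4) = (y - 4)*(y + 2)*(y - 1)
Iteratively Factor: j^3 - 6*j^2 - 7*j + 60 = (j + 3)*(j^2 - 9*j + 20) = (j - 4)*(j + 3)*(j - 5)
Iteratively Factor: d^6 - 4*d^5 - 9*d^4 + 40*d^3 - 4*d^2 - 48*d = (d - 2)*(d^5 - 2*d^4 - 13*d^3 + 14*d^2 + 24*d) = (d - 2)*(d + 3)*(d^4 - 5*d^3 + 2*d^2 + 8*d) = (d - 2)^2*(d + 3)*(d^3 - 3*d^2 - 4*d) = (d - 2)^2*(d + 1)*(d + 3)*(d^2 - 4*d) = (d - 4)*(d - 2)^2*(d + 1)*(d + 3)*(d)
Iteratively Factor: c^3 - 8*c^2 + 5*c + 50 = (c + 2)*(c^2 - 10*c + 25) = (c - 5)*(c + 2)*(c - 5)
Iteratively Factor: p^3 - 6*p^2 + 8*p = (p - 2)*(p^2 - 4*p) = (p - 4)*(p - 2)*(p)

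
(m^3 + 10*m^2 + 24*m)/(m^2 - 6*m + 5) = m*(m^2 + 10*m + 24)/(m^2 - 6*m + 5)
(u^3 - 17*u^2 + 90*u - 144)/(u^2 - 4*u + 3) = (u^2 - 14*u + 48)/(u - 1)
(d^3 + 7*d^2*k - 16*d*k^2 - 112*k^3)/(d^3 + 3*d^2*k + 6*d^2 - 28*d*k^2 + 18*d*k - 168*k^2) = (d + 4*k)/(d + 6)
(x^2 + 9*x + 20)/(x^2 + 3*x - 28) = (x^2 + 9*x + 20)/(x^2 + 3*x - 28)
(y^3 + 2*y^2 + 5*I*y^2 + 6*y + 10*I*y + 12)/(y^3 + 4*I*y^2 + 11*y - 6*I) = (y + 2)/(y - I)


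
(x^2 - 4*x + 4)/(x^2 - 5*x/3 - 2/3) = 3*(x - 2)/(3*x + 1)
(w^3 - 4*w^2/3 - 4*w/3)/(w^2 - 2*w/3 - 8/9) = 3*w*(w - 2)/(3*w - 4)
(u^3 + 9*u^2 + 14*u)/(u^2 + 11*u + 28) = u*(u + 2)/(u + 4)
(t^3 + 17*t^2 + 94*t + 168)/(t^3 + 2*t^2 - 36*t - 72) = (t^2 + 11*t + 28)/(t^2 - 4*t - 12)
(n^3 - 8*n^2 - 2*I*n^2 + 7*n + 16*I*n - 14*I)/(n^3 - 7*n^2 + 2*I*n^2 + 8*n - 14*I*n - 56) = (n - 1)/(n + 4*I)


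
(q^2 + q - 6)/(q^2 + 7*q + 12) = (q - 2)/(q + 4)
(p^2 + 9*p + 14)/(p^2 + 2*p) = (p + 7)/p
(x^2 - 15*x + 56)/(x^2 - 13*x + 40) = (x - 7)/(x - 5)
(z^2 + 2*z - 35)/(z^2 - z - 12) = (-z^2 - 2*z + 35)/(-z^2 + z + 12)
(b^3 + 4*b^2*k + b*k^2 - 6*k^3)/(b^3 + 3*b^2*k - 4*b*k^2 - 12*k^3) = (b - k)/(b - 2*k)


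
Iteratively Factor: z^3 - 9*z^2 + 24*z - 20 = (z - 2)*(z^2 - 7*z + 10) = (z - 2)^2*(z - 5)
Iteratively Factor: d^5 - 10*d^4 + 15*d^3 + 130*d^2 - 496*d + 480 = (d - 3)*(d^4 - 7*d^3 - 6*d^2 + 112*d - 160) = (d - 3)*(d + 4)*(d^3 - 11*d^2 + 38*d - 40) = (d - 3)*(d - 2)*(d + 4)*(d^2 - 9*d + 20) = (d - 4)*(d - 3)*(d - 2)*(d + 4)*(d - 5)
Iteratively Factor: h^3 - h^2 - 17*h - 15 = (h + 3)*(h^2 - 4*h - 5) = (h - 5)*(h + 3)*(h + 1)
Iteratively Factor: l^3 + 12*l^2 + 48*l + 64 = (l + 4)*(l^2 + 8*l + 16) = (l + 4)^2*(l + 4)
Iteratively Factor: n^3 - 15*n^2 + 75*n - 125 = (n - 5)*(n^2 - 10*n + 25) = (n - 5)^2*(n - 5)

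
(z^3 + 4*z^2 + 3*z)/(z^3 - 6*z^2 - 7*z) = (z + 3)/(z - 7)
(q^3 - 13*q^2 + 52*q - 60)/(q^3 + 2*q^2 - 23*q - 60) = (q^2 - 8*q + 12)/(q^2 + 7*q + 12)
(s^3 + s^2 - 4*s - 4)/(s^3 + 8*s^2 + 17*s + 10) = (s - 2)/(s + 5)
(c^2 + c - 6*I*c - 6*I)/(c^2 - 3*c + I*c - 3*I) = (c^2 + c*(1 - 6*I) - 6*I)/(c^2 + c*(-3 + I) - 3*I)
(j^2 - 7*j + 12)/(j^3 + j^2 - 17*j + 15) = (j - 4)/(j^2 + 4*j - 5)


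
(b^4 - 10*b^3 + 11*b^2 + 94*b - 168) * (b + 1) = b^5 - 9*b^4 + b^3 + 105*b^2 - 74*b - 168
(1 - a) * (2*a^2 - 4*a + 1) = -2*a^3 + 6*a^2 - 5*a + 1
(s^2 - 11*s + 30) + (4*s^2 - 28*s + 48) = 5*s^2 - 39*s + 78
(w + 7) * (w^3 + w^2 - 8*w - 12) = w^4 + 8*w^3 - w^2 - 68*w - 84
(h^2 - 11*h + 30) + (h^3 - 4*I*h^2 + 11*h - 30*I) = h^3 + h^2 - 4*I*h^2 + 30 - 30*I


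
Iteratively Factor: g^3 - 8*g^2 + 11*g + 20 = (g + 1)*(g^2 - 9*g + 20) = (g - 5)*(g + 1)*(g - 4)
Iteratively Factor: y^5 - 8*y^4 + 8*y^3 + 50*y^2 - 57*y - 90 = (y - 3)*(y^4 - 5*y^3 - 7*y^2 + 29*y + 30) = (y - 3)*(y + 2)*(y^3 - 7*y^2 + 7*y + 15) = (y - 3)*(y + 1)*(y + 2)*(y^2 - 8*y + 15) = (y - 3)^2*(y + 1)*(y + 2)*(y - 5)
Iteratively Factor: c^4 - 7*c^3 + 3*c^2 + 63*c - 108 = (c - 3)*(c^3 - 4*c^2 - 9*c + 36) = (c - 3)^2*(c^2 - c - 12) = (c - 3)^2*(c + 3)*(c - 4)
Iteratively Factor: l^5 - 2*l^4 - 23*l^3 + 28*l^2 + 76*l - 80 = (l - 5)*(l^4 + 3*l^3 - 8*l^2 - 12*l + 16) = (l - 5)*(l - 2)*(l^3 + 5*l^2 + 2*l - 8) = (l - 5)*(l - 2)*(l + 4)*(l^2 + l - 2) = (l - 5)*(l - 2)*(l + 2)*(l + 4)*(l - 1)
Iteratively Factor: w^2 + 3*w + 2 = (w + 1)*(w + 2)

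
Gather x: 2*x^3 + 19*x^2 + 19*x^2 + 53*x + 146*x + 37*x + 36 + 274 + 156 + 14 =2*x^3 + 38*x^2 + 236*x + 480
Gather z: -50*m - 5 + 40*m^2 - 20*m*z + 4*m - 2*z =40*m^2 - 46*m + z*(-20*m - 2) - 5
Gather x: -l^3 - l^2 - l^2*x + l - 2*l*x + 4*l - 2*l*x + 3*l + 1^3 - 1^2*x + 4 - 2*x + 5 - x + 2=-l^3 - l^2 + 8*l + x*(-l^2 - 4*l - 4) + 12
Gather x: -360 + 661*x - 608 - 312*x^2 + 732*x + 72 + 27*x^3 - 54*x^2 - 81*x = 27*x^3 - 366*x^2 + 1312*x - 896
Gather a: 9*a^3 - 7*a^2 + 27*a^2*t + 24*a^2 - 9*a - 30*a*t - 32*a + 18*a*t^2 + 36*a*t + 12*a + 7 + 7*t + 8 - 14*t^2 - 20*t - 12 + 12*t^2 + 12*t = 9*a^3 + a^2*(27*t + 17) + a*(18*t^2 + 6*t - 29) - 2*t^2 - t + 3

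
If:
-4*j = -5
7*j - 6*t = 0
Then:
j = 5/4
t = 35/24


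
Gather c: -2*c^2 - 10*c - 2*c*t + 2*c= -2*c^2 + c*(-2*t - 8)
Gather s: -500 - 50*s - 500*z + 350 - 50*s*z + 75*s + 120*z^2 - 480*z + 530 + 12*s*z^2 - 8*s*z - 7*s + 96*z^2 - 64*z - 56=s*(12*z^2 - 58*z + 18) + 216*z^2 - 1044*z + 324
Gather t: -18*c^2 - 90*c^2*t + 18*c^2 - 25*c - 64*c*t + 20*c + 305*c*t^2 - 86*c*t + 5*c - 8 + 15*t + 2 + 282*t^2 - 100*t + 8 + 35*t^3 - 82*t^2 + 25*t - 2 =35*t^3 + t^2*(305*c + 200) + t*(-90*c^2 - 150*c - 60)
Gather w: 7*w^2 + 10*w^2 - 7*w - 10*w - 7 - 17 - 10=17*w^2 - 17*w - 34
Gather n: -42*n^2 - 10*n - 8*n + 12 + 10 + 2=-42*n^2 - 18*n + 24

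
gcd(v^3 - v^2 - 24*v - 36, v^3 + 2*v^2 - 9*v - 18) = v^2 + 5*v + 6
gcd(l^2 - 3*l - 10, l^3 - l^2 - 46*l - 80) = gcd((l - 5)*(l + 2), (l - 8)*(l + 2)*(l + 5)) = l + 2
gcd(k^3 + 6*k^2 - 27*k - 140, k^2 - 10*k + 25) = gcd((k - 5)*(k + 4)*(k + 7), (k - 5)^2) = k - 5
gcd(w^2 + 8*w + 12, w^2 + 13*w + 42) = w + 6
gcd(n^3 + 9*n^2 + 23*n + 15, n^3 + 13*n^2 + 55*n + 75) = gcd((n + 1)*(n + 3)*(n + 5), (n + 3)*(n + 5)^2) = n^2 + 8*n + 15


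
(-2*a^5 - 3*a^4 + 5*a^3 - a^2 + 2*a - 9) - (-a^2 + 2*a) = -2*a^5 - 3*a^4 + 5*a^3 - 9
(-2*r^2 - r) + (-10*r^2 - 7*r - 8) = -12*r^2 - 8*r - 8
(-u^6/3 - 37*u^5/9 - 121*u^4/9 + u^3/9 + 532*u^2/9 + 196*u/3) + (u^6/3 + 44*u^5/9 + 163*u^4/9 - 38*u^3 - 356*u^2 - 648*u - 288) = 7*u^5/9 + 14*u^4/3 - 341*u^3/9 - 2672*u^2/9 - 1748*u/3 - 288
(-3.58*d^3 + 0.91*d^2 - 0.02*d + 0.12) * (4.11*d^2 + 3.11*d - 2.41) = -14.7138*d^5 - 7.3937*d^4 + 11.3757*d^3 - 1.7621*d^2 + 0.4214*d - 0.2892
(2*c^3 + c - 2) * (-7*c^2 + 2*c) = -14*c^5 + 4*c^4 - 7*c^3 + 16*c^2 - 4*c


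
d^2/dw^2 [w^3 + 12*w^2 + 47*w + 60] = 6*w + 24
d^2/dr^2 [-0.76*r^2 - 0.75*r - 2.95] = -1.52000000000000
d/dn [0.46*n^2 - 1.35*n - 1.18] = 0.92*n - 1.35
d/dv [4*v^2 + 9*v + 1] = 8*v + 9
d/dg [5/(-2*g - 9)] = 10/(2*g + 9)^2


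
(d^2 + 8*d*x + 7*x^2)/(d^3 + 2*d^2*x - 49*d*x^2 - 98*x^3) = (-d - x)/(-d^2 + 5*d*x + 14*x^2)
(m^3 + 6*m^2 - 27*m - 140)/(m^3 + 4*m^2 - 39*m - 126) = (m^2 - m - 20)/(m^2 - 3*m - 18)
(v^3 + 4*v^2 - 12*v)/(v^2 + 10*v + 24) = v*(v - 2)/(v + 4)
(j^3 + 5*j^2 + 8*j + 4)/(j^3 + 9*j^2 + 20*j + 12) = (j + 2)/(j + 6)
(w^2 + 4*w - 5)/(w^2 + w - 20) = (w - 1)/(w - 4)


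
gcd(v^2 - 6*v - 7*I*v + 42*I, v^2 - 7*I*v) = v - 7*I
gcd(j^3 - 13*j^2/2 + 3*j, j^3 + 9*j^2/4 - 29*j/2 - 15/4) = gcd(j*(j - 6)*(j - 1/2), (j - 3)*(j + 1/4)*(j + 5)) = 1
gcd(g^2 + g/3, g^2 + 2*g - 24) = 1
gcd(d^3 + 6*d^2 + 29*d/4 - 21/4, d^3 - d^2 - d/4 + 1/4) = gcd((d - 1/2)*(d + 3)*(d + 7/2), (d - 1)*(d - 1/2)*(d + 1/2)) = d - 1/2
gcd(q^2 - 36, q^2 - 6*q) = q - 6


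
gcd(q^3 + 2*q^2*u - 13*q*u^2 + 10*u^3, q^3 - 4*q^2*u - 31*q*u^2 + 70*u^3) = q^2 + 3*q*u - 10*u^2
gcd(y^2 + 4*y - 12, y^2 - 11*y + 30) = 1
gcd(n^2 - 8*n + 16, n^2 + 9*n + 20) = 1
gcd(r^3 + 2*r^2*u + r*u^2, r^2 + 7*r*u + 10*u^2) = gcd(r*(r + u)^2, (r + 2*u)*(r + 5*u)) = 1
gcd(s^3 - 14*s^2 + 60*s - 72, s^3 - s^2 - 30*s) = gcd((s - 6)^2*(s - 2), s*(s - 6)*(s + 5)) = s - 6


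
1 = 1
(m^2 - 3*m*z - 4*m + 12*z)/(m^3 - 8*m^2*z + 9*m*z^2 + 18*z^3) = (4 - m)/(-m^2 + 5*m*z + 6*z^2)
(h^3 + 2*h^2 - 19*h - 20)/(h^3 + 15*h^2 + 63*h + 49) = (h^2 + h - 20)/(h^2 + 14*h + 49)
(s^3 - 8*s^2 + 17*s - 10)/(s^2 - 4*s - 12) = (-s^3 + 8*s^2 - 17*s + 10)/(-s^2 + 4*s + 12)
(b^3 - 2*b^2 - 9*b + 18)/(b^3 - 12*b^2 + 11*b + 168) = (b^2 - 5*b + 6)/(b^2 - 15*b + 56)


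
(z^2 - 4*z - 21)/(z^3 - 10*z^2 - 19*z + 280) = (z + 3)/(z^2 - 3*z - 40)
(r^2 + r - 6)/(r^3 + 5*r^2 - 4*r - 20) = (r + 3)/(r^2 + 7*r + 10)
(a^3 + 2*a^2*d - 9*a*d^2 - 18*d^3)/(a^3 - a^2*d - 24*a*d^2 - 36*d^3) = (a - 3*d)/(a - 6*d)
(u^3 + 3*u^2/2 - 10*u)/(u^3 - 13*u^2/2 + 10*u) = (u + 4)/(u - 4)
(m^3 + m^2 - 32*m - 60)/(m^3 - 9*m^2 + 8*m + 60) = (m + 5)/(m - 5)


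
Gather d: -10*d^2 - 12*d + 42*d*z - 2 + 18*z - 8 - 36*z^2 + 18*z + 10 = -10*d^2 + d*(42*z - 12) - 36*z^2 + 36*z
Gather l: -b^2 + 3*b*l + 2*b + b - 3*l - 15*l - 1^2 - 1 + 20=-b^2 + 3*b + l*(3*b - 18) + 18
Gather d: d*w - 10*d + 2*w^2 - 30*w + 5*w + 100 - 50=d*(w - 10) + 2*w^2 - 25*w + 50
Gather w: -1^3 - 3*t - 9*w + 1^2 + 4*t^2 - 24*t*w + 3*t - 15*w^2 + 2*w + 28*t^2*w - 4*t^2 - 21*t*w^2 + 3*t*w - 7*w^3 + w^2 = -7*w^3 + w^2*(-21*t - 14) + w*(28*t^2 - 21*t - 7)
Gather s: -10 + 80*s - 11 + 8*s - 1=88*s - 22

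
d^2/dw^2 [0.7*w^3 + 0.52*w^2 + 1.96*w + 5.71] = 4.2*w + 1.04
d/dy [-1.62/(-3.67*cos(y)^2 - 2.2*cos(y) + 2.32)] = (11.8908*cos(y) + 3.564)*sin(y)/(3.67*cos(y)^2 + 2.2*cos(y) - 2.32)^2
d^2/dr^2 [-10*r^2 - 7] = -20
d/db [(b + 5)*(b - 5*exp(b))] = b - (b + 5)*(5*exp(b) - 1) - 5*exp(b)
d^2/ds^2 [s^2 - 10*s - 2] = 2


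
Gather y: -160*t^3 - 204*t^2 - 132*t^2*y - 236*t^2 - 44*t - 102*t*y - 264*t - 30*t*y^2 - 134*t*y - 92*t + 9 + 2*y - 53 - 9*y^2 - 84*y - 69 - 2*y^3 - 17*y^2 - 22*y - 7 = -160*t^3 - 440*t^2 - 400*t - 2*y^3 + y^2*(-30*t - 26) + y*(-132*t^2 - 236*t - 104) - 120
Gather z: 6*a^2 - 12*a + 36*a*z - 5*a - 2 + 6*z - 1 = 6*a^2 - 17*a + z*(36*a + 6) - 3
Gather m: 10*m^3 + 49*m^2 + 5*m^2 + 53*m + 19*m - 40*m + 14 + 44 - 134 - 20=10*m^3 + 54*m^2 + 32*m - 96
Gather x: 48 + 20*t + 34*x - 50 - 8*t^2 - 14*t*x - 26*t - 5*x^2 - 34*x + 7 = -8*t^2 - 14*t*x - 6*t - 5*x^2 + 5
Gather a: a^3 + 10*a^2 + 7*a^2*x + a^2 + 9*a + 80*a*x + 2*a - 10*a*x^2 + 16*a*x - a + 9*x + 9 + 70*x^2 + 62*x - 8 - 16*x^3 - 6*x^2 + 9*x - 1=a^3 + a^2*(7*x + 11) + a*(-10*x^2 + 96*x + 10) - 16*x^3 + 64*x^2 + 80*x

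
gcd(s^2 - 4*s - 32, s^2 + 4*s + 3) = 1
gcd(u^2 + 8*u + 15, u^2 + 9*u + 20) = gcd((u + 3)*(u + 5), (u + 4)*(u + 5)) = u + 5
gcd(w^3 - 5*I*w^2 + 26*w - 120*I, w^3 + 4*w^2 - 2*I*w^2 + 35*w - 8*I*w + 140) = w + 5*I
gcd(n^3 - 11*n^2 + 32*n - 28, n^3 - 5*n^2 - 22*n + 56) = n^2 - 9*n + 14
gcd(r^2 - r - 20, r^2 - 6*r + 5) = r - 5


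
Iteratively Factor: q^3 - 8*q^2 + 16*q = (q)*(q^2 - 8*q + 16) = q*(q - 4)*(q - 4)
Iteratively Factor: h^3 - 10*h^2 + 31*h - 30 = (h - 2)*(h^2 - 8*h + 15) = (h - 5)*(h - 2)*(h - 3)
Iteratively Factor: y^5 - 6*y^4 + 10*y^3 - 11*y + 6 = (y + 1)*(y^4 - 7*y^3 + 17*y^2 - 17*y + 6) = (y - 2)*(y + 1)*(y^3 - 5*y^2 + 7*y - 3) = (y - 2)*(y - 1)*(y + 1)*(y^2 - 4*y + 3) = (y - 3)*(y - 2)*(y - 1)*(y + 1)*(y - 1)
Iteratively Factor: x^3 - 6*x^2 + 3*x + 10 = (x - 5)*(x^2 - x - 2) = (x - 5)*(x + 1)*(x - 2)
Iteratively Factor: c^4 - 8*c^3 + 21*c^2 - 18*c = (c)*(c^3 - 8*c^2 + 21*c - 18) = c*(c - 3)*(c^2 - 5*c + 6) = c*(c - 3)^2*(c - 2)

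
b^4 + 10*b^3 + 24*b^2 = b^2*(b + 4)*(b + 6)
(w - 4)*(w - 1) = w^2 - 5*w + 4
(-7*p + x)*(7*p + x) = -49*p^2 + x^2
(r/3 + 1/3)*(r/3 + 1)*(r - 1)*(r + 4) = r^4/9 + 7*r^3/9 + 11*r^2/9 - 7*r/9 - 4/3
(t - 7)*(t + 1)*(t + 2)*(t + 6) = t^4 + 2*t^3 - 43*t^2 - 128*t - 84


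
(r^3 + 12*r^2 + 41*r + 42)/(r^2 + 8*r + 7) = (r^2 + 5*r + 6)/(r + 1)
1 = 1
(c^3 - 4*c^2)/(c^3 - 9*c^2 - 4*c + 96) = c^2/(c^2 - 5*c - 24)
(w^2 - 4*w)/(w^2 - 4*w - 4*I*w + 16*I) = w/(w - 4*I)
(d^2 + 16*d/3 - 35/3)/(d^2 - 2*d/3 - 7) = (-3*d^2 - 16*d + 35)/(-3*d^2 + 2*d + 21)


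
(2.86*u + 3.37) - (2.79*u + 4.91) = 0.0699999999999998*u - 1.54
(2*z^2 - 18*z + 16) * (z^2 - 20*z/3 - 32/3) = 2*z^4 - 94*z^3/3 + 344*z^2/3 + 256*z/3 - 512/3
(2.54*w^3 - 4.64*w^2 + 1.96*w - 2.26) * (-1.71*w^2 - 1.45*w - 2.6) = -4.3434*w^5 + 4.2514*w^4 - 3.2276*w^3 + 13.0866*w^2 - 1.819*w + 5.876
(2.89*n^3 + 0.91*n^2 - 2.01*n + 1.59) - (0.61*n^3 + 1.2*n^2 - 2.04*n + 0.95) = 2.28*n^3 - 0.29*n^2 + 0.0300000000000002*n + 0.64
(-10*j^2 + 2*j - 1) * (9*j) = -90*j^3 + 18*j^2 - 9*j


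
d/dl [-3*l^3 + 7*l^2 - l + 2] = -9*l^2 + 14*l - 1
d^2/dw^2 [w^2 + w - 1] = 2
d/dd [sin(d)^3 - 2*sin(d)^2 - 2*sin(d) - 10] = (3*sin(d)^2 - 4*sin(d) - 2)*cos(d)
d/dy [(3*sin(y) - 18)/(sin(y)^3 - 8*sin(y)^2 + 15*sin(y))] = 6*(-sin(y)^3 + 13*sin(y)^2 - 48*sin(y) + 45)*cos(y)/((sin(y) - 5)^2*(sin(y) - 3)^2*sin(y)^2)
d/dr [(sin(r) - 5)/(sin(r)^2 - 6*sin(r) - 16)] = (10*sin(r) + cos(r)^2 - 47)*cos(r)/((sin(r) - 8)^2*(sin(r) + 2)^2)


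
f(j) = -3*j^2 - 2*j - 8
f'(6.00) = -38.00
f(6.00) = -128.00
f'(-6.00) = 34.00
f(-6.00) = -104.00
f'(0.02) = -2.12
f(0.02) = -8.04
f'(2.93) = -19.58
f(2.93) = -39.61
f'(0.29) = -3.74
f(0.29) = -8.83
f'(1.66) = -11.96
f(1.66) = -19.59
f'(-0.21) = -0.74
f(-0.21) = -7.71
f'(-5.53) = 31.18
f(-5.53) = -88.68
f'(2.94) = -19.64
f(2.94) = -39.81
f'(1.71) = -12.26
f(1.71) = -20.19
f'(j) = -6*j - 2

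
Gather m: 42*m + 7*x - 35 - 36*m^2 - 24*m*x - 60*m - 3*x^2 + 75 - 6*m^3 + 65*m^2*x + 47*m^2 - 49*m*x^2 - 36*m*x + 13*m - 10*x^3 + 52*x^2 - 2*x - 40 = -6*m^3 + m^2*(65*x + 11) + m*(-49*x^2 - 60*x - 5) - 10*x^3 + 49*x^2 + 5*x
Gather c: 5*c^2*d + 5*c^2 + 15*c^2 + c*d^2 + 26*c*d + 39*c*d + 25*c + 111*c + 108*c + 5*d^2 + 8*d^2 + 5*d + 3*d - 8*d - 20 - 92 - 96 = c^2*(5*d + 20) + c*(d^2 + 65*d + 244) + 13*d^2 - 208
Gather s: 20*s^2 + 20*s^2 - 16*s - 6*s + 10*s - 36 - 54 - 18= 40*s^2 - 12*s - 108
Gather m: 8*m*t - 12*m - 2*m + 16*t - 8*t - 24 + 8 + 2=m*(8*t - 14) + 8*t - 14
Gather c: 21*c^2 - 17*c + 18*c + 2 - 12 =21*c^2 + c - 10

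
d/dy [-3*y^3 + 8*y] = 8 - 9*y^2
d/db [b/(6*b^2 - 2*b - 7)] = (-6*b^2 - 7)/(36*b^4 - 24*b^3 - 80*b^2 + 28*b + 49)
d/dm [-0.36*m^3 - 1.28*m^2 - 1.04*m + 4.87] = -1.08*m^2 - 2.56*m - 1.04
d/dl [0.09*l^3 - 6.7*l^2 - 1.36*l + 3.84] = 0.27*l^2 - 13.4*l - 1.36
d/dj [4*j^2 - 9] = 8*j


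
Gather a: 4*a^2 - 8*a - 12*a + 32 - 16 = 4*a^2 - 20*a + 16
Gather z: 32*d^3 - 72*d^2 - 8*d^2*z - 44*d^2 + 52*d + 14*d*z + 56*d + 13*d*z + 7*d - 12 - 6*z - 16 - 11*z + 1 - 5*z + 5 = 32*d^3 - 116*d^2 + 115*d + z*(-8*d^2 + 27*d - 22) - 22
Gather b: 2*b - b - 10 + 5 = b - 5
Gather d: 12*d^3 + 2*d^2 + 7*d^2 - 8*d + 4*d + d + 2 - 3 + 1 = 12*d^3 + 9*d^2 - 3*d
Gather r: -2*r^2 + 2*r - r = -2*r^2 + r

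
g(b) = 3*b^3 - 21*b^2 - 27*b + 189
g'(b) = 9*b^2 - 42*b - 27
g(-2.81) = 32.49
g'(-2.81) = 162.08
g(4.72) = -90.82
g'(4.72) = -24.73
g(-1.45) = 174.85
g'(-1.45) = 52.82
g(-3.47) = -95.51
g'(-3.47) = 227.11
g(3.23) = -16.21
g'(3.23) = -68.76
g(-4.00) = -231.00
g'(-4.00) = 285.00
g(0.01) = 188.73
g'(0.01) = -27.42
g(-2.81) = 32.49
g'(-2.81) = 162.08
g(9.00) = 432.00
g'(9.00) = 324.00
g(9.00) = 432.00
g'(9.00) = 324.00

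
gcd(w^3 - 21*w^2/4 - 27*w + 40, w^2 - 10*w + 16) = w - 8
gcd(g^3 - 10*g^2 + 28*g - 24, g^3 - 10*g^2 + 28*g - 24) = g^3 - 10*g^2 + 28*g - 24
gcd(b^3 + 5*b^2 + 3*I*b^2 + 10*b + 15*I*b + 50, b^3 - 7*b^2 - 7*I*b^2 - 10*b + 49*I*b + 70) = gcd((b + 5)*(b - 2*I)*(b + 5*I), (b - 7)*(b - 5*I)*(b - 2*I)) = b - 2*I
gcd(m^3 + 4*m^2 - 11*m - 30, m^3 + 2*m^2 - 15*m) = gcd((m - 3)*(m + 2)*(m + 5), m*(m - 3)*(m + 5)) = m^2 + 2*m - 15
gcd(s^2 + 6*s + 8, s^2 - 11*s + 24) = 1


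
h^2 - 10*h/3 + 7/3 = (h - 7/3)*(h - 1)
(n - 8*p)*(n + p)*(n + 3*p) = n^3 - 4*n^2*p - 29*n*p^2 - 24*p^3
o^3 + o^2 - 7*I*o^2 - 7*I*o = o*(o + 1)*(o - 7*I)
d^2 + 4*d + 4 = (d + 2)^2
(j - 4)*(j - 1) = j^2 - 5*j + 4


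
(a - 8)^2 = a^2 - 16*a + 64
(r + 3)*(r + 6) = r^2 + 9*r + 18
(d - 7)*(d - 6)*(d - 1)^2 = d^4 - 15*d^3 + 69*d^2 - 97*d + 42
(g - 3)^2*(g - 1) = g^3 - 7*g^2 + 15*g - 9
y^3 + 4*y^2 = y^2*(y + 4)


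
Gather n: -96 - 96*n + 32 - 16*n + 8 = -112*n - 56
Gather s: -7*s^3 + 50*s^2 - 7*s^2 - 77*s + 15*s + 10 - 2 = -7*s^3 + 43*s^2 - 62*s + 8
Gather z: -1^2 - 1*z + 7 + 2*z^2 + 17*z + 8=2*z^2 + 16*z + 14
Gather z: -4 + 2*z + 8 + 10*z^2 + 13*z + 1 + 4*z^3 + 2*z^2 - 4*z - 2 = 4*z^3 + 12*z^2 + 11*z + 3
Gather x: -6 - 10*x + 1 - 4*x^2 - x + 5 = -4*x^2 - 11*x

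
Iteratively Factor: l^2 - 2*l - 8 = (l - 4)*(l + 2)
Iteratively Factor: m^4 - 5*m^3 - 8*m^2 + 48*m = (m)*(m^3 - 5*m^2 - 8*m + 48) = m*(m - 4)*(m^2 - m - 12) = m*(m - 4)^2*(m + 3)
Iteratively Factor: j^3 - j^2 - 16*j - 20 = (j + 2)*(j^2 - 3*j - 10) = (j + 2)^2*(j - 5)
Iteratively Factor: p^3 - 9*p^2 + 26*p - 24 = (p - 4)*(p^2 - 5*p + 6) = (p - 4)*(p - 3)*(p - 2)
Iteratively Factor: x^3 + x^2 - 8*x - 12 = (x - 3)*(x^2 + 4*x + 4) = (x - 3)*(x + 2)*(x + 2)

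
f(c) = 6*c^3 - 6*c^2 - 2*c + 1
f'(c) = 18*c^2 - 12*c - 2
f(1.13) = -0.26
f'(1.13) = 7.42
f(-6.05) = -1535.19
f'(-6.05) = 729.44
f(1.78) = 12.27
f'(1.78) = 33.67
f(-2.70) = -155.44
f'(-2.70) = 161.62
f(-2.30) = -99.14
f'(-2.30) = 120.82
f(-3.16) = -241.92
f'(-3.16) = 215.66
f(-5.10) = -940.77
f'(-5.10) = 527.38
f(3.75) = 225.53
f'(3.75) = 206.12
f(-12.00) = -11207.00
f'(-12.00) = 2734.00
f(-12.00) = -11207.00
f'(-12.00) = 2734.00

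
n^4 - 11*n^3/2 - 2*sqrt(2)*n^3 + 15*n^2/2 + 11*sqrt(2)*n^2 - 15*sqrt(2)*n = n*(n - 3)*(n - 5/2)*(n - 2*sqrt(2))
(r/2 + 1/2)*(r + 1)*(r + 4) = r^3/2 + 3*r^2 + 9*r/2 + 2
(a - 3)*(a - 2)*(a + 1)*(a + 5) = a^4 + a^3 - 19*a^2 + 11*a + 30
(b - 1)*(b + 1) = b^2 - 1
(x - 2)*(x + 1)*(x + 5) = x^3 + 4*x^2 - 7*x - 10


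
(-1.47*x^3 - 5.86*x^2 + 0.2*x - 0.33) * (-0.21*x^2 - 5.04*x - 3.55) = 0.3087*x^5 + 8.6394*x^4 + 34.7109*x^3 + 19.8643*x^2 + 0.9532*x + 1.1715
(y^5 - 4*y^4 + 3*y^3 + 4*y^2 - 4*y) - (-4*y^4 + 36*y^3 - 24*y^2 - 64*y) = y^5 - 33*y^3 + 28*y^2 + 60*y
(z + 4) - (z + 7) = -3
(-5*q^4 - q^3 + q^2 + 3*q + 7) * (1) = -5*q^4 - q^3 + q^2 + 3*q + 7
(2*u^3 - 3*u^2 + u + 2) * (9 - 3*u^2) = -6*u^5 + 9*u^4 + 15*u^3 - 33*u^2 + 9*u + 18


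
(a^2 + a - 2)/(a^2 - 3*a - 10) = (a - 1)/(a - 5)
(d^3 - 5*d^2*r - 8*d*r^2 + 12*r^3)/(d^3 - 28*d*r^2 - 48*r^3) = (d - r)/(d + 4*r)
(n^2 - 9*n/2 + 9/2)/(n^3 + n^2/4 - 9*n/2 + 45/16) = 8*(n - 3)/(8*n^2 + 14*n - 15)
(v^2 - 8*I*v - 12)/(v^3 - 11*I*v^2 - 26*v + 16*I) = (v - 6*I)/(v^2 - 9*I*v - 8)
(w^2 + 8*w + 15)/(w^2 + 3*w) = (w + 5)/w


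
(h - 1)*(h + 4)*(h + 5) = h^3 + 8*h^2 + 11*h - 20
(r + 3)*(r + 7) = r^2 + 10*r + 21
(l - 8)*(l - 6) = l^2 - 14*l + 48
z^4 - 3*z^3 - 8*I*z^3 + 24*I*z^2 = z^2*(z - 3)*(z - 8*I)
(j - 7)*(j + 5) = j^2 - 2*j - 35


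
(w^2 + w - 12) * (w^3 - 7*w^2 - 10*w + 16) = w^5 - 6*w^4 - 29*w^3 + 90*w^2 + 136*w - 192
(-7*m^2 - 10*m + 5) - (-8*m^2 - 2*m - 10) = m^2 - 8*m + 15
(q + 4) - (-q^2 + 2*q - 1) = q^2 - q + 5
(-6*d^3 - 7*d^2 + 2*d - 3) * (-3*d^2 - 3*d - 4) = 18*d^5 + 39*d^4 + 39*d^3 + 31*d^2 + d + 12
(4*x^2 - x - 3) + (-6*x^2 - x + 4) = -2*x^2 - 2*x + 1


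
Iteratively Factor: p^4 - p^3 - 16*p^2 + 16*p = (p - 4)*(p^3 + 3*p^2 - 4*p) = (p - 4)*(p + 4)*(p^2 - p) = p*(p - 4)*(p + 4)*(p - 1)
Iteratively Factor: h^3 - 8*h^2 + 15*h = (h - 5)*(h^2 - 3*h) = (h - 5)*(h - 3)*(h)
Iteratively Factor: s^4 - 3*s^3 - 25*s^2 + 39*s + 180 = (s - 5)*(s^3 + 2*s^2 - 15*s - 36) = (s - 5)*(s - 4)*(s^2 + 6*s + 9) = (s - 5)*(s - 4)*(s + 3)*(s + 3)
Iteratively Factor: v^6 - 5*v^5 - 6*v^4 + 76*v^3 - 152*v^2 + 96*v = (v + 4)*(v^5 - 9*v^4 + 30*v^3 - 44*v^2 + 24*v) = (v - 2)*(v + 4)*(v^4 - 7*v^3 + 16*v^2 - 12*v) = (v - 2)^2*(v + 4)*(v^3 - 5*v^2 + 6*v) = (v - 2)^3*(v + 4)*(v^2 - 3*v) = (v - 3)*(v - 2)^3*(v + 4)*(v)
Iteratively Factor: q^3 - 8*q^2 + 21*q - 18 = (q - 2)*(q^2 - 6*q + 9) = (q - 3)*(q - 2)*(q - 3)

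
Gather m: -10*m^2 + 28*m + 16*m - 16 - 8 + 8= -10*m^2 + 44*m - 16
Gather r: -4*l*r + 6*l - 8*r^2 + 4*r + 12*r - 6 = 6*l - 8*r^2 + r*(16 - 4*l) - 6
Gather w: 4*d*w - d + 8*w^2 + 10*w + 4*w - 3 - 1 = -d + 8*w^2 + w*(4*d + 14) - 4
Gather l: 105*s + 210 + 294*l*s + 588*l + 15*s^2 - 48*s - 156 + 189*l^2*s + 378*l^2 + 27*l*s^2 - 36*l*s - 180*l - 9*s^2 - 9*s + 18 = l^2*(189*s + 378) + l*(27*s^2 + 258*s + 408) + 6*s^2 + 48*s + 72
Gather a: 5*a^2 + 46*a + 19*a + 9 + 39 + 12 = 5*a^2 + 65*a + 60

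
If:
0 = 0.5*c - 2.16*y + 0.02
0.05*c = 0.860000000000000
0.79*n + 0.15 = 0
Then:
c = 17.20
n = -0.19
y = 3.99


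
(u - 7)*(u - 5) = u^2 - 12*u + 35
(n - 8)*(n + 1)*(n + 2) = n^3 - 5*n^2 - 22*n - 16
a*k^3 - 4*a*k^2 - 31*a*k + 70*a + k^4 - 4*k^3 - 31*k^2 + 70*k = (a + k)*(k - 7)*(k - 2)*(k + 5)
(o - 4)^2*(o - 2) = o^3 - 10*o^2 + 32*o - 32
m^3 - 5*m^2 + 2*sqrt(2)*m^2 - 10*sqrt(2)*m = m*(m - 5)*(m + 2*sqrt(2))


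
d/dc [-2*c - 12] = -2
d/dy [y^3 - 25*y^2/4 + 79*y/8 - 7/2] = 3*y^2 - 25*y/2 + 79/8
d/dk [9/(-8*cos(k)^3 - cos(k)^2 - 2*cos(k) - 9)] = 18*(12*sin(k)^2 - cos(k) - 13)*sin(k)/(8*cos(k)^3 + cos(k)^2 + 2*cos(k) + 9)^2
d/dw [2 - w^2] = -2*w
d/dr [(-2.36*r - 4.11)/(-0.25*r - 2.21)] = (1.047025*r + 9.255701)/(0.25*r + 2.21)^3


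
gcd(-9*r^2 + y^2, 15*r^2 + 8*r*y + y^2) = 3*r + y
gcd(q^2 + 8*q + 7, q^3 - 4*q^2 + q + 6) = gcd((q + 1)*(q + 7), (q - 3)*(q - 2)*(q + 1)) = q + 1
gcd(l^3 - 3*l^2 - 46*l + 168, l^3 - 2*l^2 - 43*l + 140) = l^2 + 3*l - 28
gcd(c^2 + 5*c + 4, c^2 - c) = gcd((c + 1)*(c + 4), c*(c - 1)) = 1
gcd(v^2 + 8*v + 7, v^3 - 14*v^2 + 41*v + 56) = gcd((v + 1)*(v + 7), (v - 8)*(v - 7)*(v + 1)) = v + 1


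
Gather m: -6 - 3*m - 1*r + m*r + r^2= m*(r - 3) + r^2 - r - 6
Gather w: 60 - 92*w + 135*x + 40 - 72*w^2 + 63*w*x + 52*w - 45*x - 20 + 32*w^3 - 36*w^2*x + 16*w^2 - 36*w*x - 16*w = 32*w^3 + w^2*(-36*x - 56) + w*(27*x - 56) + 90*x + 80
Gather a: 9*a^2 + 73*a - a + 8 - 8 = 9*a^2 + 72*a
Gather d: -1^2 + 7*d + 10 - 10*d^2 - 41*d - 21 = -10*d^2 - 34*d - 12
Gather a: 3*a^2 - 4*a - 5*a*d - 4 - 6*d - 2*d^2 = 3*a^2 + a*(-5*d - 4) - 2*d^2 - 6*d - 4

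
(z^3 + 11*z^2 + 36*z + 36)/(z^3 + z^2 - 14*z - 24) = (z + 6)/(z - 4)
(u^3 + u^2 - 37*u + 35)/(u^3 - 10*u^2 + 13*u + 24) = (u^3 + u^2 - 37*u + 35)/(u^3 - 10*u^2 + 13*u + 24)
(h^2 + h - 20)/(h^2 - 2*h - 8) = (h + 5)/(h + 2)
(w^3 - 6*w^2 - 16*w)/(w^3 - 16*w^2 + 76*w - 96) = w*(w + 2)/(w^2 - 8*w + 12)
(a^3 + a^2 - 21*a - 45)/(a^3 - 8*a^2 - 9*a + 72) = (a^2 - 2*a - 15)/(a^2 - 11*a + 24)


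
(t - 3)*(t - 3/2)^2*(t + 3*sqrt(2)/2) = t^4 - 6*t^3 + 3*sqrt(2)*t^3/2 - 9*sqrt(2)*t^2 + 45*t^2/4 - 27*t/4 + 135*sqrt(2)*t/8 - 81*sqrt(2)/8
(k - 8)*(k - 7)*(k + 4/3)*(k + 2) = k^4 - 35*k^3/3 + 26*k^2/3 + 440*k/3 + 448/3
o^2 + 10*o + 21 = (o + 3)*(o + 7)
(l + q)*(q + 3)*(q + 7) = l*q^2 + 10*l*q + 21*l + q^3 + 10*q^2 + 21*q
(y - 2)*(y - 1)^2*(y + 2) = y^4 - 2*y^3 - 3*y^2 + 8*y - 4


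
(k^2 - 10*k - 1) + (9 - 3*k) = k^2 - 13*k + 8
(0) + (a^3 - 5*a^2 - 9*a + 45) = a^3 - 5*a^2 - 9*a + 45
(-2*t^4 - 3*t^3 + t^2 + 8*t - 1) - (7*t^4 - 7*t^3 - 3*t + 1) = -9*t^4 + 4*t^3 + t^2 + 11*t - 2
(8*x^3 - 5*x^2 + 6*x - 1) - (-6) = 8*x^3 - 5*x^2 + 6*x + 5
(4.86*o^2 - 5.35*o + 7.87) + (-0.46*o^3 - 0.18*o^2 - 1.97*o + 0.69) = -0.46*o^3 + 4.68*o^2 - 7.32*o + 8.56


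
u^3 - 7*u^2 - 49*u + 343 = (u - 7)^2*(u + 7)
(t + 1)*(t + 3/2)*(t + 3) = t^3 + 11*t^2/2 + 9*t + 9/2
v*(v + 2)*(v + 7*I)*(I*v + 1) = I*v^4 - 6*v^3 + 2*I*v^3 - 12*v^2 + 7*I*v^2 + 14*I*v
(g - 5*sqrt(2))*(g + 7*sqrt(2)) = g^2 + 2*sqrt(2)*g - 70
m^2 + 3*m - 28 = (m - 4)*(m + 7)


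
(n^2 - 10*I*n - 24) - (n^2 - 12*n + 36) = 12*n - 10*I*n - 60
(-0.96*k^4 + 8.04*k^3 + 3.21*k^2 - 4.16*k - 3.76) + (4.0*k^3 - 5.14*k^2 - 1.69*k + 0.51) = -0.96*k^4 + 12.04*k^3 - 1.93*k^2 - 5.85*k - 3.25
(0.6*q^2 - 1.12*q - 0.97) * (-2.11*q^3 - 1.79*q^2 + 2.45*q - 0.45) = -1.266*q^5 + 1.2892*q^4 + 5.5215*q^3 - 1.2777*q^2 - 1.8725*q + 0.4365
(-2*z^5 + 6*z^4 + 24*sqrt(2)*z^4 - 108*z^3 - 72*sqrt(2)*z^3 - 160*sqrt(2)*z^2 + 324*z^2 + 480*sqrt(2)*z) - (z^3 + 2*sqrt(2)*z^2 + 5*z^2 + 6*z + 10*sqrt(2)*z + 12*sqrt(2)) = -2*z^5 + 6*z^4 + 24*sqrt(2)*z^4 - 109*z^3 - 72*sqrt(2)*z^3 - 162*sqrt(2)*z^2 + 319*z^2 - 6*z + 470*sqrt(2)*z - 12*sqrt(2)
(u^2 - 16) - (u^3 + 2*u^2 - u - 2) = -u^3 - u^2 + u - 14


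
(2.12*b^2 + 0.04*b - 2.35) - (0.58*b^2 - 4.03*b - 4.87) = 1.54*b^2 + 4.07*b + 2.52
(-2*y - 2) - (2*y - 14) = 12 - 4*y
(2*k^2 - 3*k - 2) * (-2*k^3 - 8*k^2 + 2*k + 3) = -4*k^5 - 10*k^4 + 32*k^3 + 16*k^2 - 13*k - 6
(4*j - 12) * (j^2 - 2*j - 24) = 4*j^3 - 20*j^2 - 72*j + 288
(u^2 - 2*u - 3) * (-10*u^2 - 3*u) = -10*u^4 + 17*u^3 + 36*u^2 + 9*u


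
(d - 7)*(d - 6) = d^2 - 13*d + 42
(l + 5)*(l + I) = l^2 + 5*l + I*l + 5*I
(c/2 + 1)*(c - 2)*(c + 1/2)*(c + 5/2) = c^4/2 + 3*c^3/2 - 11*c^2/8 - 6*c - 5/2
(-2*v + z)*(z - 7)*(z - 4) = -2*v*z^2 + 22*v*z - 56*v + z^3 - 11*z^2 + 28*z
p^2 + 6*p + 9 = (p + 3)^2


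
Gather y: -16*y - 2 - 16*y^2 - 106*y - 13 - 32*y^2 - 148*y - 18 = -48*y^2 - 270*y - 33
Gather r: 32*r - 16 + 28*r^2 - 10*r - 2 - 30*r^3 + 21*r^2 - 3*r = -30*r^3 + 49*r^2 + 19*r - 18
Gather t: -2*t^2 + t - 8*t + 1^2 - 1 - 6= -2*t^2 - 7*t - 6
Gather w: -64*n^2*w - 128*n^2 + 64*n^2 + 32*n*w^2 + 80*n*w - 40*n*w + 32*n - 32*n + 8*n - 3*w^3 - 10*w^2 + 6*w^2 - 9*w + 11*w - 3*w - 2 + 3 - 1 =-64*n^2 + 8*n - 3*w^3 + w^2*(32*n - 4) + w*(-64*n^2 + 40*n - 1)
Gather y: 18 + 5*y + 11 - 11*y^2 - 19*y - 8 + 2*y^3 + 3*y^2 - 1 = 2*y^3 - 8*y^2 - 14*y + 20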